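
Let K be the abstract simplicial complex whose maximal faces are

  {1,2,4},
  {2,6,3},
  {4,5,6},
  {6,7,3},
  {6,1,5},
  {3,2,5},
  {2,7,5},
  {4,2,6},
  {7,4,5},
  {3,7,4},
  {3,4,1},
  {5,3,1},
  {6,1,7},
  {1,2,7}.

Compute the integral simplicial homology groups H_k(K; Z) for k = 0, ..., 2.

H_0 ≅ Z,  H_1 ≅ Z^2,  H_2 ≅ Z.

We work with the vertex ordering 1 < 2 < 3 < 4 < 5 < 6 < 7. The simplices of K, each written with vertices in increasing order, are:

  0-simplices (7): [1], [2], [3], [4], [5], [6], [7]
  1-simplices (21): [1,2], [1,3], [1,4], [1,5], [1,6], [1,7], [2,3], [2,4], [2,5], [2,6], [2,7], [3,4], [3,5], [3,6], [3,7], [4,5], [4,6], [4,7], [5,6], [5,7], [6,7]
  2-simplices (14): [1,2,4], [1,2,7], [1,3,4], [1,3,5], [1,5,6], [1,6,7], [2,3,5], [2,3,6], [2,4,6], [2,5,7], [3,4,7], [3,6,7], [4,5,6], [4,5,7]

Hence C_0 ≅ Z^7, C_1 ≅ Z^21, C_2 ≅ Z^14.

Boundary ∂_1: C_1 → C_0 is given by ∂[p,q] = [q] − [p].
The resulting 7×21 matrix has rank 6, and its Smith normal form has invariant factors (1,1,1,1,1,1).

The boundary map ∂_2: C_2 → C_1 maps a triangle to the signed sum of its edges. For instance
  ∂[4,5,7] = [5,7] − [4,7] + [4,5],
  ∂[3,4,7] = [4,7] − [3,7] + [3,4].
The 21×14 boundary matrix has rank 13 and Smith normal form diag(1,1,1,1,1,1,1,1,1,1,1,1,1).

Computing H_k = (kernel of ∂_k) / (image of ∂_{k+1}):

  H_0: rank C_0 − rank ∂_1 = 7 − 6 = 1, and the invariant factors of ∂_1 are all 1, so H_0 = Z.
  H_1: rank ker ∂_1 − rank ∂_2 = (21 − 6) − 13 = 2, and the invariant factors of ∂_2 are all 1, so H_1 = Z^2.
  H_2: rank ker ∂_2 − rank ∂_3 = (14 − 13) − 0 = 1, and there is no ∂_3, so H_2 = Z.

As a check, the Euler characteristic is 7 − 21 + 14 = 0, which agrees with 1 − 2 + 1 = 0.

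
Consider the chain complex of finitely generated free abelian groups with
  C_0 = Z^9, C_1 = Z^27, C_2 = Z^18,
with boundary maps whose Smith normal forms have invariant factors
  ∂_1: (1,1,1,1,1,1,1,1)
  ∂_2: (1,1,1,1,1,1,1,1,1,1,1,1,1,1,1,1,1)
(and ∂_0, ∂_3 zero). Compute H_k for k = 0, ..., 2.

H_0 = Z,  H_1 = Z^2,  H_2 = Z.

H_0: b_0 = 9 − 0 − 8 = 1; torsion from ∂_1 factors > 1: none. So H_0 = Z.
H_1: b_1 = 27 − 8 − 17 = 2; torsion from ∂_2 factors > 1: none. So H_1 = Z^2.
H_2: b_2 = 18 − 17 − 0 = 1; torsion from ∂_3 factors > 1: none. So H_2 = Z.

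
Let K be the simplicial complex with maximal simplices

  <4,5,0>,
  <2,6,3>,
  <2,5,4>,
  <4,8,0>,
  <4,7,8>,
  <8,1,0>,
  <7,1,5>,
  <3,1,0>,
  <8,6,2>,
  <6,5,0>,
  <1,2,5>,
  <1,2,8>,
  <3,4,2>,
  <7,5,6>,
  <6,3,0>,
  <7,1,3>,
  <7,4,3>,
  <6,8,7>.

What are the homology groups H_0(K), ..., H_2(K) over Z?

Order the vertices as 0 < 1 < 2 < 3 < 4 < 5 < 6 < 7 < 8. Listing each simplex with vertices in this order, K has dimension 2 with simplices:

  0-simplices (9): [0], [1], [2], [3], [4], [5], [6], [7], [8]
  1-simplices (27): (27 of them)
  2-simplices (18): [0,1,3], [0,1,8], [0,3,6], [0,4,5], [0,4,8], [0,5,6], [1,2,5], [1,2,8], [1,3,7], [1,5,7], [2,3,4], [2,3,6], [2,4,5], [2,6,8], [3,4,7], [4,7,8], [5,6,7], [6,7,8]

giving chain groups C_0 ≅ Z^9, C_1 ≅ Z^27, C_2 ≅ Z^18.

The boundary map ∂_1: C_1 → C_0 sends each edge [p,q] (with p < q) to q − p. For instance
  ∂[6,7] = [7] − [6].
This gives a 9×27 integer matrix of rank 8; reducing to Smith normal form yields diagonal entries (1,1,1,1,1,1,1,1).

∂_2: C_2 → C_1 maps a triangle to the signed sum of its edges. For instance
  ∂[1,2,5] = [2,5] − [1,5] + [1,2],
  ∂[4,7,8] = [7,8] − [4,8] + [4,7].
As a 27×18 matrix over Z this has rank 17, with invariant factors (1,1,1,1,1,1,1,1,1,1,1,1,1,1,1,1,1).

Computing H_k = (kernel of ∂_k) / (image of ∂_{k+1}):

  H_0: rank C_0 − rank ∂_1 = 9 − 8 = 1, and the invariant factors of ∂_1 are all 1, so H_0 ≅ Z.
  H_1: rank ker ∂_1 − rank ∂_2 = (27 − 8) − 17 = 2, and the invariant factors of ∂_2 are all 1, so H_1 ≅ Z^2.
  H_2: rank ker ∂_2 − rank ∂_3 = (18 − 17) − 0 = 1, and there is no ∂_3, so H_2 ≅ Z.

As a check, the Euler characteristic is 9 − 27 + 18 = 0, which agrees with 1 − 2 + 1 = 0.
(K is a triangulation of the torus T^2.)

H_0 = Z,  H_1 = Z^2,  H_2 = Z.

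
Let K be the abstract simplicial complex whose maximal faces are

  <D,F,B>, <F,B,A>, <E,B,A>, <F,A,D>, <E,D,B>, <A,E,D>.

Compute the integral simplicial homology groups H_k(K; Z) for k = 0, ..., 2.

H_0 = Z,  H_1 = 0,  H_2 = Z.

Order the vertices as A < B < D < E < F. Listing each simplex with vertices in this order, K has dimension 2 with simplices:

  0-simplices (5): A, B, D, E, F
  1-simplices (9): AB, AD, AE, AF, BD, BE, BF, DE, DF
  2-simplices (6): ABE, ABF, ADE, ADF, BDE, BDF

giving chain groups C_0 ≅ Z^5, C_1 ≅ Z^9, C_2 ≅ Z^6.

The boundary map ∂_1: C_1 → C_0 is given by ∂[p,q] = [q] − [p]. For instance
  ∂DF = F − D.
As a 5×9 matrix over Z this has rank 4, with invariant factors (1,1,1,1).

The boundary map ∂_2: C_2 → C_1 maps a triangle to the signed sum of its edges. For instance
  ∂BDF = DF − BF + BD,
  ∂ABF = BF − AF + AB.
As a 9×6 matrix over Z this has rank 5, with invariant factors (1,1,1,1,1).

Now H_k = ker ∂_k / im ∂_{k+1}, so:

  H_0: rank C_0 − rank ∂_1 = 5 − 4 = 1, and the invariant factors of ∂_1 are all 1, so H_0 ≅ Z.
  H_1: rank ker ∂_1 − rank ∂_2 = (9 − 4) − 5 = 0, and the invariant factors of ∂_2 are all 1, so H_1 ≅ 0.
  H_2: rank ker ∂_2 − rank ∂_3 = (6 − 5) − 0 = 1, and there is no ∂_3, so H_2 ≅ Z.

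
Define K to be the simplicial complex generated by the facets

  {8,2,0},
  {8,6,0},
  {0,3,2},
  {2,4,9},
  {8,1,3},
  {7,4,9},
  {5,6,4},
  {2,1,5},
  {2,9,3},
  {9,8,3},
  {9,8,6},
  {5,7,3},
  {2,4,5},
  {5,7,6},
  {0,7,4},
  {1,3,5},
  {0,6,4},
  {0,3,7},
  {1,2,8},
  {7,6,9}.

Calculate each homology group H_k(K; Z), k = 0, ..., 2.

Fix the vertex order 0 < 1 < 2 < 3 < 4 < 5 < 6 < 7 < 8 < 9 and write every simplex with vertices in increasing order. Then dim K = 2 and the simplices of K are:

  0-simplices (10): [0], [1], [2], [3], [4], [5], [6], [7], [8], [9]
  1-simplices (30): (30 of them)
  2-simplices (20): (20 of them)

so the chain groups are C_0 ≅ Z^10, C_1 ≅ Z^30, C_2 ≅ Z^20.

∂_1: C_1 → C_0 maps an edge to its endpoints' difference, ∂[p,q] = q − p. For instance
  ∂[0,2] = [2] − [0].
The 10×30 boundary matrix has rank 9 and Smith normal form diag(1,1,1,1,1,1,1,1,1).

Boundary ∂_2: C_2 → C_1 maps a triangle to the signed sum of its edges. For instance
  ∂[0,3,7] = [3,7] − [0,7] + [0,3],
  ∂[0,4,6] = [4,6] − [0,6] + [0,4].
The resulting 30×20 matrix has rank 20, and its Smith normal form has invariant factors (1,1,1,1,1,1,1,1,1,1,1,1,1,1,1,1,1,1,1,2).

From H_k ≅ ker(∂_k) / im(∂_{k+1}) we obtain:

  H_0: rank C_0 − rank ∂_1 = 10 − 9 = 1, and the invariant factors of ∂_1 are all 1, so H_0 ≅ Z.
  H_1: rank ker ∂_1 − rank ∂_2 = (30 − 9) − 20 = 1, and ∂_2 has invariant factor 2 > 1, so H_1 ≅ Z × Z/2.
  H_2: rank ker ∂_2 − rank ∂_3 = (20 − 20) − 0 = 0, and there is no ∂_3, so H_2 ≅ 0.

H_0 = Z,  H_1 = Z × Z/2,  H_2 = 0.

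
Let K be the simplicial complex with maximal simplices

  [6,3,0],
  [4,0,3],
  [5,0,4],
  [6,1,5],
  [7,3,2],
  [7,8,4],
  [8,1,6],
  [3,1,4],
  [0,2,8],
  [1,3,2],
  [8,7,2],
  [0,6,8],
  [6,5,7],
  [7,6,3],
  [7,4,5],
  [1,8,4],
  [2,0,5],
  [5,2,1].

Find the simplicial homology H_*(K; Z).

H_0 ≅ Z,  H_1 ≅ Z^2,  H_2 ≅ Z.

We work with the vertex ordering 0 < 1 < 2 < 3 < 4 < 5 < 6 < 7 < 8. The simplices of K, each written with vertices in increasing order, are:

  0-simplices (9): [0], [1], [2], [3], [4], [5], [6], [7], [8]
  1-simplices (27): (27 of them)
  2-simplices (18): [0,2,5], [0,2,8], [0,3,4], [0,3,6], [0,4,5], [0,6,8], [1,2,3], [1,2,5], [1,3,4], [1,4,8], [1,5,6], [1,6,8], [2,3,7], [2,7,8], [3,6,7], [4,5,7], [4,7,8], [5,6,7]

Hence C_0 ≅ Z^9, C_1 ≅ Z^27, C_2 ≅ Z^18.

∂_1: C_1 → C_0 sends each edge [p,q] (with p < q) to q − p. For instance
  ∂[0,6] = [6] − [0].
As a 9×27 matrix over Z this has rank 8, with invariant factors (1,1,1,1,1,1,1,1).

Boundary ∂_2: C_2 → C_1 sends each 2-simplex [p,q,r] to [q,r] − [p,r] + [p,q]. For instance
  ∂[0,2,5] = [2,5] − [0,5] + [0,2],
  ∂[1,5,6] = [5,6] − [1,6] + [1,5].
As a 27×18 matrix over Z this has rank 17, with invariant factors (1,1,1,1,1,1,1,1,1,1,1,1,1,1,1,1,1).

Computing H_k = (kernel of ∂_k) / (image of ∂_{k+1}):

  H_0: rank C_0 − rank ∂_1 = 9 − 8 = 1, and the invariant factors of ∂_1 are all 1, so H_0 = Z.
  H_1: rank ker ∂_1 − rank ∂_2 = (27 − 8) − 17 = 2, and the invariant factors of ∂_2 are all 1, so H_1 = Z^2.
  H_2: rank ker ∂_2 − rank ∂_3 = (18 − 17) − 0 = 1, and there is no ∂_3, so H_2 = Z.

(K is a triangulation of the torus T^2.)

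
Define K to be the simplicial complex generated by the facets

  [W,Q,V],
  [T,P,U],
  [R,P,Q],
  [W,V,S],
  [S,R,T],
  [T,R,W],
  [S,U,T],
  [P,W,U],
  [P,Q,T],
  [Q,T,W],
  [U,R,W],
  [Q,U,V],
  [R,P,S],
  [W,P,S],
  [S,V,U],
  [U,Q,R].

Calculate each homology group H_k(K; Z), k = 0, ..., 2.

H_0 = Z,  H_1 = Z^2,  H_2 = Z.

We work with the vertex ordering P < Q < R < S < T < U < V < W. The simplices of K, each written with vertices in increasing order, are:

  0-simplices (8): P, Q, R, S, T, U, V, W
  1-simplices (24): PQ, PR, PS, PT, PU, PW, QR, QT, QU, QV, QW, RS, RT, RU, RW, ST, SU, SV, SW, TU, TW, UV, UW, VW
  2-simplices (16): PQR, PQT, PRS, PSW, PTU, PUW, QRU, QTW, QUV, QVW, RST, RTW, RUW, STU, SUV, SVW

Hence C_0 ≅ Z^8, C_1 ≅ Z^24, C_2 ≅ Z^16.

The boundary map ∂_1: C_1 → C_0 maps an edge to its endpoints' difference, ∂[p,q] = q − p. For instance
  ∂VW = W − V.
The 8×24 boundary matrix has rank 7 and Smith normal form diag(1,1,1,1,1,1,1).

The boundary map ∂_2: C_2 → C_1 acts by ∂[p,q,r] = [q,r] − [p,r] + [p,q]. For instance
  ∂QTW = TW − QW + QT,
  ∂STU = TU − SU + ST.
The 24×16 boundary matrix has rank 15 and Smith normal form diag(1,1,1,1,1,1,1,1,1,1,1,1,1,1,1).

Reading off H_k = ker ∂_k / im ∂_{k+1}:

  H_0: rank C_0 − rank ∂_1 = 8 − 7 = 1, and the invariant factors of ∂_1 are all 1, so H_0 = Z.
  H_1: rank ker ∂_1 − rank ∂_2 = (24 − 7) − 15 = 2, and the invariant factors of ∂_2 are all 1, so H_1 = Z^2.
  H_2: rank ker ∂_2 − rank ∂_3 = (16 − 15) − 0 = 1, and there is no ∂_3, so H_2 = Z.

As a check, the Euler characteristic is 8 − 24 + 16 = 0, which agrees with 1 − 2 + 1 = 0.
(K is a triangulation of the torus T^2.)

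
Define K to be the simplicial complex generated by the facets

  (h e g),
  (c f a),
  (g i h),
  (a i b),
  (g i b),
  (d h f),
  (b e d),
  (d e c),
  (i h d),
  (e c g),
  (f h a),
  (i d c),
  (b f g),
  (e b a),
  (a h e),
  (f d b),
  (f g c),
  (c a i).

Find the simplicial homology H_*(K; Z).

H_0 ≅ Z,  H_1 ≅ Z^2,  H_2 ≅ Z.

Take the total order a < b < c < d < e < f < g < h < i on the vertex set. Then K (dimension 2) consists of the simplices:

  0-simplices (9): a, b, c, d, e, f, g, h, i
  1-simplices (27): ab, ac, ae, af, ah, ai, bd, be, bf, bg, bi, cd, ce, cf, cg, ci, de, df, dh, di, eg, eh, fg, fh, gh, gi, hi
  2-simplices (18): abe, abi, acf, aci, aeh, afh, bde, bdf, bfg, bgi, cde, cdi, ceg, cfg, dfh, dhi, egh, ghi

giving chain groups C_0 ≅ Z^9, C_1 ≅ Z^27, C_2 ≅ Z^18.

The boundary map ∂_1: C_1 → C_0 maps an edge to its endpoints' difference, ∂[p,q] = q − p. For instance
  ∂af = f − a.
The resulting 9×27 matrix has rank 8, and its Smith normal form has invariant factors (1,1,1,1,1,1,1,1).

Boundary ∂_2: C_2 → C_1 acts by ∂[p,q,r] = [q,r] − [p,r] + [p,q]. For instance
  ∂afh = fh − ah + af,
  ∂bfg = fg − bg + bf.
The 27×18 boundary matrix has rank 17 and Smith normal form diag(1,1,1,1,1,1,1,1,1,1,1,1,1,1,1,1,1).

Now H_k = ker ∂_k / im ∂_{k+1}, so:

  H_0: rank C_0 − rank ∂_1 = 9 − 8 = 1, and the invariant factors of ∂_1 are all 1, so H_0 = Z.
  H_1: rank ker ∂_1 − rank ∂_2 = (27 − 8) − 17 = 2, and the invariant factors of ∂_2 are all 1, so H_1 = Z^2.
  H_2: rank ker ∂_2 − rank ∂_3 = (18 − 17) − 0 = 1, and there is no ∂_3, so H_2 = Z.

(K is a triangulation of the torus T^2.)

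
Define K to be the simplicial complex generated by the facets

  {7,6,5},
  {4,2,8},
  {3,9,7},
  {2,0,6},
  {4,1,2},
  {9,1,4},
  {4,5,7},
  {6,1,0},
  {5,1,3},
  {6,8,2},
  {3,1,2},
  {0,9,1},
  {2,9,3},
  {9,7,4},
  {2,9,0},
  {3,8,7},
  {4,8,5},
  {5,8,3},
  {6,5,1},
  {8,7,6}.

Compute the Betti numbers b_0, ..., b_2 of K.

b_0 = 1, b_1 = 1, b_2 = 0.

Fix the vertex order 0 < 1 < 2 < 3 < 4 < 5 < 6 < 7 < 8 < 9 and write every simplex with vertices in increasing order. Then dim K = 2 and the simplices of K are:

  0-simplices (10): [0], [1], [2], [3], [4], [5], [6], [7], [8], [9]
  1-simplices (30): (30 of them)
  2-simplices (20): (20 of them)

Hence C_0 ≅ Z^10, C_1 ≅ Z^30, C_2 ≅ Z^20.

The boundary map ∂_1: C_1 → C_0 maps an edge to its endpoints' difference, ∂[p,q] = q − p. For instance
  ∂[4,9] = [9] − [4].
As a 10×30 matrix over Z this has rank 9, with invariant factors (1,1,1,1,1,1,1,1,1).

Boundary ∂_2: C_2 → C_1 maps a triangle to the signed sum of its edges. For instance
  ∂[0,2,9] = [2,9] − [0,9] + [0,2],
  ∂[5,6,7] = [6,7] − [5,7] + [5,6].
The 30×20 boundary matrix has rank 20 and Smith normal form diag(1,1,1,1,1,1,1,1,1,1,1,1,1,1,1,1,1,1,1,2).

From H_k ≅ ker(∂_k) / im(∂_{k+1}) we obtain:

  H_0: rank C_0 − rank ∂_1 = 10 − 9 = 1, and the invariant factors of ∂_1 are all 1, so H_0 ≅ Z.
  H_1: rank ker ∂_1 − rank ∂_2 = (30 − 9) − 20 = 1, and ∂_2 has invariant factor 2 > 1, so H_1 ≅ Z ⊕ Z_2.
  H_2: rank ker ∂_2 − rank ∂_3 = (20 − 20) − 0 = 0, and there is no ∂_3, so H_2 ≅ 0.

Hence the Betti numbers are b_0 = 1, b_1 = 1, b_2 = 0.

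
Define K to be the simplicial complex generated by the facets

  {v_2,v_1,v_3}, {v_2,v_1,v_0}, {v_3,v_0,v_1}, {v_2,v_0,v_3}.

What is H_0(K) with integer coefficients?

Fix the vertex order v_0 < v_1 < v_2 < v_3 and write every simplex with vertices in increasing order. Then dim K = 2 and the simplices of K are:

  0-simplices (4): [v_0], [v_1], [v_2], [v_3]
  1-simplices (6): [v_0,v_1], [v_0,v_2], [v_0,v_3], [v_1,v_2], [v_1,v_3], [v_2,v_3]
  2-simplices (4): [v_0,v_1,v_2], [v_0,v_1,v_3], [v_0,v_2,v_3], [v_1,v_2,v_3]

giving chain groups C_0 ≅ Z^4, C_1 ≅ Z^6, C_2 ≅ Z^4.

Boundary ∂_1: C_1 → C_0 is given by ∂[p,q] = [q] − [p].
This gives a 4×6 integer matrix of rank 3; reducing to Smith normal form yields diagonal entries (1,1,1).

∂_2: C_2 → C_1 maps a triangle to the signed sum of its edges. For instance
  ∂[v_1,v_2,v_3] = [v_2,v_3] − [v_1,v_3] + [v_1,v_2],
  ∂[v_0,v_1,v_2] = [v_1,v_2] − [v_0,v_2] + [v_0,v_1].
The resulting 6×4 matrix has rank 3, and its Smith normal form has invariant factors (1,1,1).

Reading off H_k = ker ∂_k / im ∂_{k+1}:

  H_0: rank C_0 − rank ∂_1 = 4 − 3 = 1, and the invariant factors of ∂_1 are all 1, so H_0 = Z.

H_0 ≅ Z.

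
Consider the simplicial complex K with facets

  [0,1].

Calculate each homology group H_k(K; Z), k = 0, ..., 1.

Fix the vertex order 0 < 1 and write every simplex with vertices in increasing order. Then dim K = 1 and the simplices of K are:

  0-simplices (2): [0], [1]
  1-simplices (1): [0,1]

giving chain groups C_0 ≅ Z^2, C_1 ≅ Z^1.

Boundary ∂_1: C_1 → C_0 is given by ∂[p,q] = [q] − [p]. For instance
  ∂[0,1] = [1] − [0].
The resulting 2×1 matrix has rank 1, and its Smith normal form has invariant factors (1).

From H_k ≅ ker(∂_k) / im(∂_{k+1}) we obtain:

  H_0: rank C_0 − rank ∂_1 = 2 − 1 = 1, and the invariant factors of ∂_1 are all 1, so H_0 = Z.
  H_1: rank ker ∂_1 − rank ∂_2 = (1 − 1) − 0 = 0, and there is no ∂_2, so H_1 = 0.

(K is a triangulation of the 1-simplex.)

H_0 ≅ Z,  H_1 = 0.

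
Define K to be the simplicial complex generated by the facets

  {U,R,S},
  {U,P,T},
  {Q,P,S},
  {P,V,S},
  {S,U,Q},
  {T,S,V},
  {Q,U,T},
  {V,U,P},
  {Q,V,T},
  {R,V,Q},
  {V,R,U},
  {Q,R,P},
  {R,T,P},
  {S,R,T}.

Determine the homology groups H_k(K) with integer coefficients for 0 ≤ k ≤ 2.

We work with the vertex ordering P < Q < R < S < T < U < V. The simplices of K, each written with vertices in increasing order, are:

  0-simplices (7): P, Q, R, S, T, U, V
  1-simplices (21): PQ, PR, PS, PT, PU, PV, QR, QS, QT, QU, QV, RS, RT, RU, RV, ST, SU, SV, TU, TV, UV
  2-simplices (14): PQR, PQS, PRT, PSV, PTU, PUV, QRV, QSU, QTU, QTV, RST, RSU, RUV, STV

giving chain groups C_0 ≅ Z^7, C_1 ≅ Z^21, C_2 ≅ Z^14.

∂_1: C_1 → C_0 sends each edge [p,q] (with p < q) to q − p. For instance
  ∂RT = T − R.
The resulting 7×21 matrix has rank 6, and its Smith normal form has invariant factors (1,1,1,1,1,1).

The boundary map ∂_2: C_2 → C_1 acts by ∂[p,q,r] = [q,r] − [p,r] + [p,q]. For instance
  ∂QRV = RV − QV + QR,
  ∂PRT = RT − PT + PR.
As a 21×14 matrix over Z this has rank 13, with invariant factors (1,1,1,1,1,1,1,1,1,1,1,1,1).

From H_k ≅ ker(∂_k) / im(∂_{k+1}) we obtain:

  H_0: rank C_0 − rank ∂_1 = 7 − 6 = 1, and the invariant factors of ∂_1 are all 1, so H_0 ≅ Z.
  H_1: rank ker ∂_1 − rank ∂_2 = (21 − 6) − 13 = 2, and the invariant factors of ∂_2 are all 1, so H_1 ≅ Z^2.
  H_2: rank ker ∂_2 − rank ∂_3 = (14 − 13) − 0 = 1, and there is no ∂_3, so H_2 ≅ Z.

As a check, the Euler characteristic is 7 − 21 + 14 = 0, which agrees with 1 − 2 + 1 = 0.

H_0 = Z,  H_1 = Z^2,  H_2 = Z.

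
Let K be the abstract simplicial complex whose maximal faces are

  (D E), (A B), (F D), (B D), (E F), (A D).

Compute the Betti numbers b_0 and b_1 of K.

b_0 = 1, b_1 = 2.

Fix the vertex order A < B < D < E < F and write every simplex with vertices in increasing order. Then dim K = 1 and the simplices of K are:

  0-simplices (5): A, B, D, E, F
  1-simplices (6): AB, AD, BD, DE, DF, EF

Hence C_0 ≅ Z^5, C_1 ≅ Z^6.

∂_1: C_1 → C_0 sends each edge [p,q] (with p < q) to q − p.
The resulting 5×6 matrix has rank 4, and its Smith normal form has invariant factors (1,1,1,1).

Computing H_k = (kernel of ∂_k) / (image of ∂_{k+1}):

  H_0: rank C_0 − rank ∂_1 = 5 − 4 = 1, and the invariant factors of ∂_1 are all 1, so H_0 = Z.
  H_1: rank ker ∂_1 − rank ∂_2 = (6 − 4) − 0 = 2, and there is no ∂_2, so H_1 = Z^2.

(K is a triangulation of a wedge of 2 circles.)

Hence the Betti numbers are b_0 = 1, b_1 = 2.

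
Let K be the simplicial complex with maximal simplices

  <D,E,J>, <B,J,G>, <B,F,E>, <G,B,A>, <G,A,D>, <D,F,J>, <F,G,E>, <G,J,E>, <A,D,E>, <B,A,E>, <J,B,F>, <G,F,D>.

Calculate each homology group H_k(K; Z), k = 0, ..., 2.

Fix the vertex order A < B < D < E < F < G < J and write every simplex with vertices in increasing order. Then dim K = 2 and the simplices of K are:

  0-simplices (7): A, B, D, E, F, G, J
  1-simplices (18): AB, AD, AE, AG, BE, BF, BG, BJ, DE, DF, DG, DJ, EF, EG, EJ, FG, FJ, GJ
  2-simplices (12): ABE, ABG, ADE, ADG, BEF, BFJ, BGJ, DEJ, DFG, DFJ, EFG, EGJ

so the chain groups are C_0 ≅ Z^7, C_1 ≅ Z^18, C_2 ≅ Z^12.

The boundary map ∂_1: C_1 → C_0 maps an edge to its endpoints' difference, ∂[p,q] = q − p. For instance
  ∂BJ = J − B.
The 7×18 boundary matrix has rank 6 and Smith normal form diag(1,1,1,1,1,1).

∂_2: C_2 → C_1 maps a triangle to the signed sum of its edges. For instance
  ∂EFG = FG − EG + EF,
  ∂DEJ = EJ − DJ + DE.
The 18×12 boundary matrix has rank 12 and Smith normal form diag(1,1,1,1,1,1,1,1,1,1,1,2).

Now H_k = ker ∂_k / im ∂_{k+1}, so:

  H_0: rank C_0 − rank ∂_1 = 7 − 6 = 1, and the invariant factors of ∂_1 are all 1, so H_0 ≅ Z.
  H_1: rank ker ∂_1 − rank ∂_2 = (18 − 6) − 12 = 0, and ∂_2 has invariant factor 2 > 1, so H_1 ≅ Z/2.
  H_2: rank ker ∂_2 − rank ∂_3 = (12 − 12) − 0 = 0, and there is no ∂_3, so H_2 ≅ 0.

H_0 = Z,  H_1 = Z/2,  H_2 = 0.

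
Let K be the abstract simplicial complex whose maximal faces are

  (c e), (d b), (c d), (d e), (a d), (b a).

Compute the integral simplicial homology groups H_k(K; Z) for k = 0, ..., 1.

K has 5 vertices, 6 edges.
rank ∂_0 = 0, rank ∂_1 = 4 ⇒ b_0 = 5 − 0 − 4 = 1; all invariant factors of ∂_1 are 1 so no torsion. So H_0 ≅ Z.
rank ∂_1 = 4, rank ∂_2 = 0 ⇒ b_1 = 6 − 4 − 0 = 2. So H_1 ≅ Z^2.

H_0 ≅ Z,  H_1 ≅ Z^2.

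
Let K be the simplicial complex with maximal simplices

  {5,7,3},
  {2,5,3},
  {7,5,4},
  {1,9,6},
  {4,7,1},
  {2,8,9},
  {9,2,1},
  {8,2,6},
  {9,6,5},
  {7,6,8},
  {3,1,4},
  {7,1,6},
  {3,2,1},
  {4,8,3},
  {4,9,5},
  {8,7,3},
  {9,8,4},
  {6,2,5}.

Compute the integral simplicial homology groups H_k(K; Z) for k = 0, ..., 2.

H_0 = Z,  H_1 = Z ⊕ Z_2,  H_2 = 0.

Fix the vertex order 1 < 2 < 3 < 4 < 5 < 6 < 7 < 8 < 9 and write every simplex with vertices in increasing order. Then dim K = 2 and the simplices of K are:

  0-simplices (9): [1], [2], [3], [4], [5], [6], [7], [8], [9]
  1-simplices (27): (27 of them)
  2-simplices (18): [1,2,3], [1,2,9], [1,3,4], [1,4,7], [1,6,7], [1,6,9], [2,3,5], [2,5,6], [2,6,8], [2,8,9], [3,4,8], [3,5,7], [3,7,8], [4,5,7], [4,5,9], [4,8,9], [5,6,9], [6,7,8]

Hence C_0 ≅ Z^9, C_1 ≅ Z^27, C_2 ≅ Z^18.

∂_1: C_1 → C_0 sends each edge [p,q] (with p < q) to q − p. For instance
  ∂[5,7] = [7] − [5].
The resulting 9×27 matrix has rank 8, and its Smith normal form has invariant factors (1,1,1,1,1,1,1,1).

The boundary map ∂_2: C_2 → C_1 maps a triangle to the signed sum of its edges. For instance
  ∂[1,6,7] = [6,7] − [1,7] + [1,6],
  ∂[3,4,8] = [4,8] − [3,8] + [3,4].
As a 27×18 matrix over Z this has rank 18, with invariant factors (1,1,1,1,1,1,1,1,1,1,1,1,1,1,1,1,1,2).

From H_k ≅ ker(∂_k) / im(∂_{k+1}) we obtain:

  H_0: rank C_0 − rank ∂_1 = 9 − 8 = 1, and the invariant factors of ∂_1 are all 1, so H_0 = Z.
  H_1: rank ker ∂_1 − rank ∂_2 = (27 − 8) − 18 = 1, and ∂_2 has invariant factor 2 > 1, so H_1 = Z ⊕ Z_2.
  H_2: rank ker ∂_2 − rank ∂_3 = (18 − 18) − 0 = 0, and there is no ∂_3, so H_2 = 0.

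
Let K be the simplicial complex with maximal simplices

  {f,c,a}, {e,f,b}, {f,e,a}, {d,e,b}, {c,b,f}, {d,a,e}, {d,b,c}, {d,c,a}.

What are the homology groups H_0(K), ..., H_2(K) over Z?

H_0 = Z,  H_1 = 0,  H_2 = Z.

Fix the vertex order a < b < c < d < e < f and write every simplex with vertices in increasing order. Then dim K = 2 and the simplices of K are:

  0-simplices (6): a, b, c, d, e, f
  1-simplices (12): ac, ad, ae, af, bc, bd, be, bf, cd, cf, de, ef
  2-simplices (8): acd, acf, ade, aef, bcd, bcf, bde, bef

Hence C_0 ≅ Z^6, C_1 ≅ Z^12, C_2 ≅ Z^8.

The boundary map ∂_1: C_1 → C_0 sends each edge [p,q] (with p < q) to q − p. For instance
  ∂cd = d − c.
The 6×12 boundary matrix has rank 5 and Smith normal form diag(1,1,1,1,1).

The boundary map ∂_2: C_2 → C_1 maps a triangle to the signed sum of its edges. For instance
  ∂bef = ef − bf + be,
  ∂aef = ef − af + ae.
The 12×8 boundary matrix has rank 7 and Smith normal form diag(1,1,1,1,1,1,1).

Now H_k = ker ∂_k / im ∂_{k+1}, so:

  H_0: rank C_0 − rank ∂_1 = 6 − 5 = 1, and the invariant factors of ∂_1 are all 1, so H_0 ≅ Z.
  H_1: rank ker ∂_1 − rank ∂_2 = (12 − 5) − 7 = 0, and the invariant factors of ∂_2 are all 1, so H_1 ≅ 0.
  H_2: rank ker ∂_2 − rank ∂_3 = (8 − 7) − 0 = 1, and there is no ∂_3, so H_2 ≅ Z.

As a check, the Euler characteristic is 6 − 12 + 8 = 2, which agrees with 1 − 0 + 1 = 2.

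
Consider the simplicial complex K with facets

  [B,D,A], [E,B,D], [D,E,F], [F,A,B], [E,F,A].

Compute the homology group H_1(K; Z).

Fix the vertex order A < B < D < E < F and write every simplex with vertices in increasing order. Then dim K = 2 and the simplices of K are:

  0-simplices (5): A, B, D, E, F
  1-simplices (10): AB, AD, AE, AF, BD, BE, BF, DE, DF, EF
  2-simplices (5): ABD, ABF, AEF, BDE, DEF

giving chain groups C_0 ≅ Z^5, C_1 ≅ Z^10, C_2 ≅ Z^5.

Boundary ∂_1: C_1 → C_0 maps an edge to its endpoints' difference, ∂[p,q] = q − p. For instance
  ∂EF = F − E.
As a 5×10 matrix over Z this has rank 4, with invariant factors (1,1,1,1).

The boundary map ∂_2: C_2 → C_1 acts by ∂[p,q,r] = [q,r] − [p,r] + [p,q]. For instance
  ∂ABF = BF − AF + AB,
  ∂DEF = EF − DF + DE.
The 10×5 boundary matrix has rank 5 and Smith normal form diag(1,1,1,1,1).

Now H_k = ker ∂_k / im ∂_{k+1}, so:

  H_1: rank ker ∂_1 − rank ∂_2 = (10 − 4) − 5 = 1, and the invariant factors of ∂_2 are all 1, so H_1 ≅ Z.

H_1 ≅ Z.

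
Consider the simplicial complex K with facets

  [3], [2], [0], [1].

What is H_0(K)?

Fix the vertex order 0 < 1 < 2 < 3 and write every simplex with vertices in increasing order. Then dim K = 0 and the simplices of K are:

  0-simplices (4): [0], [1], [2], [3]

so the chain groups are C_0 ≅ Z^4.

Reading off H_k = ker ∂_k / im ∂_{k+1}:

  H_0: rank C_0 − rank ∂_1 = 4 − 0 = 4, and there is no ∂_1, so H_0 ≅ Z^4.

H_0 = Z^4.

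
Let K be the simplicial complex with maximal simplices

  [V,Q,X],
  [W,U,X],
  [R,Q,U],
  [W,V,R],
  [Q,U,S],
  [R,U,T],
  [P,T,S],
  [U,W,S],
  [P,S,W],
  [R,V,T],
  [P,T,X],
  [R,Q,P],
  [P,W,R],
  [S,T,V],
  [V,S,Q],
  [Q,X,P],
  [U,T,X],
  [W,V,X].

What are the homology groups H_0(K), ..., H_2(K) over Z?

H_0 ≅ Z,  H_1 ≅ Z^2,  H_2 ≅ Z.

Fix the vertex order P < Q < R < S < T < U < V < W < X and write every simplex with vertices in increasing order. Then dim K = 2 and the simplices of K are:

  0-simplices (9): P, Q, R, S, T, U, V, W, X
  1-simplices (27): PQ, PR, PS, PT, PW, PX, QR, QS, QU, QV, QX, RT, RU, RV, RW, ST, SU, SV, SW, TU, TV, TX, UW, UX, VW, VX, WX
  2-simplices (18): PQR, PQX, PRW, PST, PSW, PTX, QRU, QSU, QSV, QVX, RTU, RTV, RVW, STV, SUW, TUX, UWX, VWX

giving chain groups C_0 ≅ Z^9, C_1 ≅ Z^27, C_2 ≅ Z^18.

Boundary ∂_1: C_1 → C_0 maps an edge to its endpoints' difference, ∂[p,q] = q − p. For instance
  ∂QV = V − Q.
The resulting 9×27 matrix has rank 8, and its Smith normal form has invariant factors (1,1,1,1,1,1,1,1).

Boundary ∂_2: C_2 → C_1 maps a triangle to the signed sum of its edges. For instance
  ∂QSU = SU − QU + QS,
  ∂RTV = TV − RV + RT.
The 27×18 boundary matrix has rank 17 and Smith normal form diag(1,1,1,1,1,1,1,1,1,1,1,1,1,1,1,1,1).

Now H_k = ker ∂_k / im ∂_{k+1}, so:

  H_0: rank C_0 − rank ∂_1 = 9 − 8 = 1, and the invariant factors of ∂_1 are all 1, so H_0 = Z.
  H_1: rank ker ∂_1 − rank ∂_2 = (27 − 8) − 17 = 2, and the invariant factors of ∂_2 are all 1, so H_1 = Z^2.
  H_2: rank ker ∂_2 − rank ∂_3 = (18 − 17) − 0 = 1, and there is no ∂_3, so H_2 = Z.

As a check, the Euler characteristic is 9 − 27 + 18 = 0, which agrees with 1 − 2 + 1 = 0.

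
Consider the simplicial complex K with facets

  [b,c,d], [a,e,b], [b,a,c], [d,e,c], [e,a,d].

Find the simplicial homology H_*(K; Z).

Fix the vertex order a < b < c < d < e and write every simplex with vertices in increasing order. Then dim K = 2 and the simplices of K are:

  0-simplices (5): a, b, c, d, e
  1-simplices (10): ab, ac, ad, ae, bc, bd, be, cd, ce, de
  2-simplices (5): abc, abe, ade, bcd, cde

so the chain groups are C_0 ≅ Z^5, C_1 ≅ Z^10, C_2 ≅ Z^5.

∂_1: C_1 → C_0 sends each edge [p,q] (with p < q) to q − p.
As a 5×10 matrix over Z this has rank 4, with invariant factors (1,1,1,1).

The boundary map ∂_2: C_2 → C_1 maps a triangle to the signed sum of its edges. For instance
  ∂ade = de − ae + ad,
  ∂cde = de − ce + cd.
As a 10×5 matrix over Z this has rank 5, with invariant factors (1,1,1,1,1).

Computing H_k = (kernel of ∂_k) / (image of ∂_{k+1}):

  H_0: rank C_0 − rank ∂_1 = 5 − 4 = 1, and the invariant factors of ∂_1 are all 1, so H_0 = Z.
  H_1: rank ker ∂_1 − rank ∂_2 = (10 − 4) − 5 = 1, and the invariant factors of ∂_2 are all 1, so H_1 = Z.
  H_2: rank ker ∂_2 − rank ∂_3 = (5 − 5) − 0 = 0, and there is no ∂_3, so H_2 = 0.

H_0 = Z,  H_1 = Z,  H_2 = 0.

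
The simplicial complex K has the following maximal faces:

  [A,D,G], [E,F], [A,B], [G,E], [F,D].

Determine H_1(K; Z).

H_1 ≅ Z.

We work with the vertex ordering A < B < D < E < F < G. The simplices of K, each written with vertices in increasing order, are:

  0-simplices (6): A, B, D, E, F, G
  1-simplices (7): AB, AD, AG, DF, DG, EF, EG
  2-simplices (1): ADG

Hence C_0 ≅ Z^6, C_1 ≅ Z^7, C_2 ≅ Z^1.

The boundary map ∂_1: C_1 → C_0 is given by ∂[p,q] = [q] − [p]. For instance
  ∂EG = G − E.
This gives a 6×7 integer matrix of rank 5; reducing to Smith normal form yields diagonal entries (1,1,1,1,1).

The boundary map ∂_2: C_2 → C_1 acts by ∂[p,q,r] = [q,r] − [p,r] + [p,q]. For instance
  ∂ADG = DG − AG + AD.
As a 7×1 matrix over Z this has rank 1, with invariant factors (1).

Reading off H_k = ker ∂_k / im ∂_{k+1}:

  H_1: rank ker ∂_1 − rank ∂_2 = (7 − 5) − 1 = 1, and the invariant factors of ∂_2 are all 1, so H_1 = Z.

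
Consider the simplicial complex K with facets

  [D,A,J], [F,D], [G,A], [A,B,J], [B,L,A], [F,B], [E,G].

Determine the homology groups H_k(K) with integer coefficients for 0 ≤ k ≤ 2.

Order the vertices as A < B < D < E < F < G < J < L. Listing each simplex with vertices in this order, K has dimension 2 with simplices:

  0-simplices (8): A, B, D, E, F, G, J, L
  1-simplices (11): AB, AD, AG, AJ, AL, BF, BJ, BL, DF, DJ, EG
  2-simplices (3): ABJ, ABL, ADJ

so the chain groups are C_0 ≅ Z^8, C_1 ≅ Z^11, C_2 ≅ Z^3.

∂_1: C_1 → C_0 sends each edge [p,q] (with p < q) to q − p. For instance
  ∂AJ = J − A.
The 8×11 boundary matrix has rank 7 and Smith normal form diag(1,1,1,1,1,1,1).

Boundary ∂_2: C_2 → C_1 maps a triangle to the signed sum of its edges. For instance
  ∂ADJ = DJ − AJ + AD,
  ∂ABJ = BJ − AJ + AB.
The 11×3 boundary matrix has rank 3 and Smith normal form diag(1,1,1).

Reading off H_k = ker ∂_k / im ∂_{k+1}:

  H_0: rank C_0 − rank ∂_1 = 8 − 7 = 1, and the invariant factors of ∂_1 are all 1, so H_0 = Z.
  H_1: rank ker ∂_1 − rank ∂_2 = (11 − 7) − 3 = 1, and the invariant factors of ∂_2 are all 1, so H_1 = Z.
  H_2: rank ker ∂_2 − rank ∂_3 = (3 − 3) − 0 = 0, and there is no ∂_3, so H_2 = 0.

H_0 = Z,  H_1 = Z,  H_2 = 0.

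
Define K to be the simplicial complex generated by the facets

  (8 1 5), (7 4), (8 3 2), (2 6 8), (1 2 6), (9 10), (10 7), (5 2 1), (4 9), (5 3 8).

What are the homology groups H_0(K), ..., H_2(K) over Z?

H_0 = Z^2,  H_1 = Z^2,  H_2 = 0.

Order the vertices as 1 < 2 < 3 < 4 < 5 < 6 < 7 < 8 < 9 < 10. Listing each simplex with vertices in this order, K has dimension 2 with simplices:

  0-simplices (10): [1], [2], [3], [4], [5], [6], [7], [8], [9], [10]
  1-simplices (16): [1,2], [1,5], [1,6], [1,8], [2,3], [2,5], [2,6], [2,8], [3,5], [3,8], [4,7], [4,9], [5,8], [6,8], [7,10], [9,10]
  2-simplices (6): [1,2,5], [1,2,6], [1,5,8], [2,3,8], [2,6,8], [3,5,8]

Hence C_0 ≅ Z^10, C_1 ≅ Z^16, C_2 ≅ Z^6.

∂_1: C_1 → C_0 is given by ∂[p,q] = [q] − [p]. For instance
  ∂[2,6] = [6] − [2].
As a 10×16 matrix over Z this has rank 8, with invariant factors (1,1,1,1,1,1,1,1).

Boundary ∂_2: C_2 → C_1 sends each 2-simplex [p,q,r] to [q,r] − [p,r] + [p,q]. For instance
  ∂[3,5,8] = [5,8] − [3,8] + [3,5],
  ∂[1,2,5] = [2,5] − [1,5] + [1,2].
The 16×6 boundary matrix has rank 6 and Smith normal form diag(1,1,1,1,1,1).

Reading off H_k = ker ∂_k / im ∂_{k+1}:

  H_0: rank C_0 − rank ∂_1 = 10 − 8 = 2, and the invariant factors of ∂_1 are all 1, so H_0 ≅ Z^2.
  H_1: rank ker ∂_1 − rank ∂_2 = (16 − 8) − 6 = 2, and the invariant factors of ∂_2 are all 1, so H_1 ≅ Z^2.
  H_2: rank ker ∂_2 − rank ∂_3 = (6 − 6) − 0 = 0, and there is no ∂_3, so H_2 ≅ 0.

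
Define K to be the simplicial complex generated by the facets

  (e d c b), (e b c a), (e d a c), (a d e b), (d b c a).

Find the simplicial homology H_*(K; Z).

H_0 ≅ Z,  H_1 = 0,  H_2 = 0,  H_3 ≅ Z.

Fix the vertex order a < b < c < d < e and write every simplex with vertices in increasing order. Then dim K = 3 and the simplices of K are:

  0-simplices (5): a, b, c, d, e
  1-simplices (10): ab, ac, ad, ae, bc, bd, be, cd, ce, de
  2-simplices (10): abc, abd, abe, acd, ace, ade, bcd, bce, bde, cde
  3-simplices (5): abcd, abce, abde, acde, bcde

so the chain groups are C_0 ≅ Z^5, C_1 ≅ Z^10, C_2 ≅ Z^10, C_3 ≅ Z^5.

∂_1: C_1 → C_0 sends each edge [p,q] (with p < q) to q − p.
This gives a 5×10 integer matrix of rank 4; reducing to Smith normal form yields diagonal entries (1,1,1,1).

The boundary map ∂_2: C_2 → C_1 maps a triangle to the signed sum of its edges. For instance
  ∂ade = de − ae + ad,
  ∂bde = de − be + bd.
This gives a 10×10 integer matrix of rank 6; reducing to Smith normal form yields diagonal entries (1,1,1,1,1,1).

Boundary ∂_3: C_3 → C_2 sends each 3-simplex σ to the alternating sum Σ_i (−1)^i (σ with its i-th vertex removed). For instance
  ∂abce = bce − ace + abe − abc,
  ∂abcd = bcd − acd + abd − abc.
The resulting 10×5 matrix has rank 4, and its Smith normal form has invariant factors (1,1,1,1).

Computing H_k = (kernel of ∂_k) / (image of ∂_{k+1}):

  H_0: rank C_0 − rank ∂_1 = 5 − 4 = 1, and the invariant factors of ∂_1 are all 1, so H_0 = Z.
  H_1: rank ker ∂_1 − rank ∂_2 = (10 − 4) − 6 = 0, and the invariant factors of ∂_2 are all 1, so H_1 = 0.
  H_2: rank ker ∂_2 − rank ∂_3 = (10 − 6) − 4 = 0, and the invariant factors of ∂_3 are all 1, so H_2 = 0.
  H_3: rank ker ∂_3 − rank ∂_4 = (5 − 4) − 0 = 1, and there is no ∂_4, so H_3 = Z.

As a check, the Euler characteristic is 5 − 10 + 10 − 5 = 0, which agrees with 1 − 0 + 0 − 1 = 0.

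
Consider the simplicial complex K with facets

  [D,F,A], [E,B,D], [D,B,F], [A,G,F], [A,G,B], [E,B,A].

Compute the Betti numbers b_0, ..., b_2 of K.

Order the vertices as A < B < D < E < F < G. Listing each simplex with vertices in this order, K has dimension 2 with simplices:

  0-simplices (6): A, B, D, E, F, G
  1-simplices (12): AB, AD, AE, AF, AG, BD, BE, BF, BG, DE, DF, FG
  2-simplices (6): ABE, ABG, ADF, AFG, BDE, BDF

Hence C_0 ≅ Z^6, C_1 ≅ Z^12, C_2 ≅ Z^6.

The boundary map ∂_1: C_1 → C_0 sends each edge [p,q] (with p < q) to q − p. For instance
  ∂BD = D − B.
This gives a 6×12 integer matrix of rank 5; reducing to Smith normal form yields diagonal entries (1,1,1,1,1).

The boundary map ∂_2: C_2 → C_1 maps a triangle to the signed sum of its edges. For instance
  ∂BDF = DF − BF + BD,
  ∂ABE = BE − AE + AB.
This gives a 12×6 integer matrix of rank 6; reducing to Smith normal form yields diagonal entries (1,1,1,1,1,1).

From H_k ≅ ker(∂_k) / im(∂_{k+1}) we obtain:

  H_0: rank C_0 − rank ∂_1 = 6 − 5 = 1, and the invariant factors of ∂_1 are all 1, so H_0 = Z.
  H_1: rank ker ∂_1 − rank ∂_2 = (12 − 5) − 6 = 1, and the invariant factors of ∂_2 are all 1, so H_1 = Z.
  H_2: rank ker ∂_2 − rank ∂_3 = (6 − 6) − 0 = 0, and there is no ∂_3, so H_2 = 0.

Hence the Betti numbers are b_0 = 1, b_1 = 1, b_2 = 0.

b_0 = 1, b_1 = 1, b_2 = 0.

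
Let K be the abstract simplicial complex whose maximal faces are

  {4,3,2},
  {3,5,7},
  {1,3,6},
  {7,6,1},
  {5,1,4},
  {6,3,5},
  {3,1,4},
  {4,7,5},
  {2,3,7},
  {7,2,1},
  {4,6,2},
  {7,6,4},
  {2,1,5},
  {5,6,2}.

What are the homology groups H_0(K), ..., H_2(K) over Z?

H_0 = Z,  H_1 = Z^2,  H_2 = Z.

Fix the vertex order 1 < 2 < 3 < 4 < 5 < 6 < 7 and write every simplex with vertices in increasing order. Then dim K = 2 and the simplices of K are:

  0-simplices (7): [1], [2], [3], [4], [5], [6], [7]
  1-simplices (21): [1,2], [1,3], [1,4], [1,5], [1,6], [1,7], [2,3], [2,4], [2,5], [2,6], [2,7], [3,4], [3,5], [3,6], [3,7], [4,5], [4,6], [4,7], [5,6], [5,7], [6,7]
  2-simplices (14): [1,2,5], [1,2,7], [1,3,4], [1,3,6], [1,4,5], [1,6,7], [2,3,4], [2,3,7], [2,4,6], [2,5,6], [3,5,6], [3,5,7], [4,5,7], [4,6,7]

giving chain groups C_0 ≅ Z^7, C_1 ≅ Z^21, C_2 ≅ Z^14.

Boundary ∂_1: C_1 → C_0 sends each edge [p,q] (with p < q) to q − p.
This gives a 7×21 integer matrix of rank 6; reducing to Smith normal form yields diagonal entries (1,1,1,1,1,1).

Boundary ∂_2: C_2 → C_1 acts by ∂[p,q,r] = [q,r] − [p,r] + [p,q]. For instance
  ∂[3,5,6] = [5,6] − [3,6] + [3,5],
  ∂[4,5,7] = [5,7] − [4,7] + [4,5].
This gives a 21×14 integer matrix of rank 13; reducing to Smith normal form yields diagonal entries (1,1,1,1,1,1,1,1,1,1,1,1,1).

From H_k ≅ ker(∂_k) / im(∂_{k+1}) we obtain:

  H_0: rank C_0 − rank ∂_1 = 7 − 6 = 1, and the invariant factors of ∂_1 are all 1, so H_0 ≅ Z.
  H_1: rank ker ∂_1 − rank ∂_2 = (21 − 6) − 13 = 2, and the invariant factors of ∂_2 are all 1, so H_1 ≅ Z^2.
  H_2: rank ker ∂_2 − rank ∂_3 = (14 − 13) − 0 = 1, and there is no ∂_3, so H_2 ≅ Z.

As a check, the Euler characteristic is 7 − 21 + 14 = 0, which agrees with 1 − 2 + 1 = 0.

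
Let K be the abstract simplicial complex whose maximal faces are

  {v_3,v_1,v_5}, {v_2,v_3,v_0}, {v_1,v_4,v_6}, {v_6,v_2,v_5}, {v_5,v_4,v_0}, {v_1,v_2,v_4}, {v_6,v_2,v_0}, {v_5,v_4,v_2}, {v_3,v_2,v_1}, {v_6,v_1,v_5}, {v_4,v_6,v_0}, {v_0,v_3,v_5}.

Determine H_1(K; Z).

Order the vertices as v_0 < v_1 < v_2 < v_3 < v_4 < v_5 < v_6. Listing each simplex with vertices in this order, K has dimension 2 with simplices:

  0-simplices (7): [v_0], [v_1], [v_2], [v_3], [v_4], [v_5], [v_6]
  1-simplices (18): (18 of them)
  2-simplices (12): (12 of them)

so the chain groups are C_0 ≅ Z^7, C_1 ≅ Z^18, C_2 ≅ Z^12.

The boundary map ∂_1: C_1 → C_0 maps an edge to its endpoints' difference, ∂[p,q] = q − p.
The 7×18 boundary matrix has rank 6 and Smith normal form diag(1,1,1,1,1,1).

∂_2: C_2 → C_1 sends each 2-simplex [p,q,r] to [q,r] − [p,r] + [p,q]. For instance
  ∂[v_0,v_4,v_5] = [v_4,v_5] − [v_0,v_5] + [v_0,v_4],
  ∂[v_1,v_4,v_6] = [v_4,v_6] − [v_1,v_6] + [v_1,v_4].
The resulting 18×12 matrix has rank 12, and its Smith normal form has invariant factors (1,1,1,1,1,1,1,1,1,1,1,2).

Reading off H_k = ker ∂_k / im ∂_{k+1}:

  H_1: rank ker ∂_1 − rank ∂_2 = (18 − 6) − 12 = 0, and ∂_2 has invariant factor 2 > 1, so H_1 = Z_2.

H_1 ≅ Z_2.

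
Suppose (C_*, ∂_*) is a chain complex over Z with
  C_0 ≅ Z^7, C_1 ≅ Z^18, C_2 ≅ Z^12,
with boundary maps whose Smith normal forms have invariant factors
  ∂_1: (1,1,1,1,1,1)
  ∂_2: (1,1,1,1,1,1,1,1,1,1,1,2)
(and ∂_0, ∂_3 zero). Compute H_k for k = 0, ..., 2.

H_0 ≅ Z,  H_1 ≅ Z/2,  H_2 = 0.

H_0: b_0 = 7 − 0 − 6 = 1; torsion from ∂_1 factors > 1: none. So H_0 ≅ Z.
H_1: b_1 = 18 − 6 − 12 = 0; torsion from ∂_2 factors > 1: [2]. So H_1 ≅ Z/2.
H_2: b_2 = 12 − 12 − 0 = 0; torsion from ∂_3 factors > 1: none. So H_2 ≅ 0.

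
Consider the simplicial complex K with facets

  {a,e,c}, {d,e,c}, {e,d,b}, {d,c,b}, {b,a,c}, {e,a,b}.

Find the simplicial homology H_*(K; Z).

K has 5 vertices, 9 edges, 6 triangles.
rank ∂_0 = 0, rank ∂_1 = 4 ⇒ b_0 = 5 − 0 − 4 = 1; all invariant factors of ∂_1 are 1 so no torsion. So H_0 = Z.
rank ∂_1 = 4, rank ∂_2 = 5 ⇒ b_1 = 9 − 4 − 5 = 0; all invariant factors of ∂_2 are 1 so no torsion. So H_1 = 0.
rank ∂_2 = 5, rank ∂_3 = 0 ⇒ b_2 = 6 − 5 − 0 = 1. So H_2 = Z.

H_0 = Z,  H_1 = 0,  H_2 = Z.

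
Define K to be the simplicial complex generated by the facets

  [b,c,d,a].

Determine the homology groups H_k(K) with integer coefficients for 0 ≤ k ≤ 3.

Take the total order a < b < c < d on the vertex set. Then K (dimension 3) consists of the simplices:

  0-simplices (4): a, b, c, d
  1-simplices (6): ab, ac, ad, bc, bd, cd
  2-simplices (4): abc, abd, acd, bcd
  3-simplices (1): abcd

giving chain groups C_0 ≅ Z^4, C_1 ≅ Z^6, C_2 ≅ Z^4, C_3 ≅ Z^1.

Boundary ∂_1: C_1 → C_0 sends each edge [p,q] (with p < q) to q − p.
The resulting 4×6 matrix has rank 3, and its Smith normal form has invariant factors (1,1,1).

Boundary ∂_2: C_2 → C_1 maps a triangle to the signed sum of its edges. For instance
  ∂bcd = cd − bd + bc,
  ∂abc = bc − ac + ab.
This gives a 6×4 integer matrix of rank 3; reducing to Smith normal form yields diagonal entries (1,1,1).

∂_3: C_3 → C_2 sends each 3-simplex σ to the alternating sum Σ_i (−1)^i (σ with its i-th vertex removed). For instance
  ∂abcd = bcd − acd + abd − abc.
This gives a 4×1 integer matrix of rank 1; reducing to Smith normal form yields diagonal entries (1).

Computing H_k = (kernel of ∂_k) / (image of ∂_{k+1}):

  H_0: rank C_0 − rank ∂_1 = 4 − 3 = 1, and the invariant factors of ∂_1 are all 1, so H_0 = Z.
  H_1: rank ker ∂_1 − rank ∂_2 = (6 − 3) − 3 = 0, and the invariant factors of ∂_2 are all 1, so H_1 = 0.
  H_2: rank ker ∂_2 − rank ∂_3 = (4 − 3) − 1 = 0, and the invariant factors of ∂_3 are all 1, so H_2 = 0.
  H_3: rank ker ∂_3 − rank ∂_4 = (1 − 1) − 0 = 0, and there is no ∂_4, so H_3 = 0.

(K is a triangulation of the 3-simplex.)

H_0 ≅ Z,  H_1 = 0,  H_2 = 0,  H_3 = 0.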